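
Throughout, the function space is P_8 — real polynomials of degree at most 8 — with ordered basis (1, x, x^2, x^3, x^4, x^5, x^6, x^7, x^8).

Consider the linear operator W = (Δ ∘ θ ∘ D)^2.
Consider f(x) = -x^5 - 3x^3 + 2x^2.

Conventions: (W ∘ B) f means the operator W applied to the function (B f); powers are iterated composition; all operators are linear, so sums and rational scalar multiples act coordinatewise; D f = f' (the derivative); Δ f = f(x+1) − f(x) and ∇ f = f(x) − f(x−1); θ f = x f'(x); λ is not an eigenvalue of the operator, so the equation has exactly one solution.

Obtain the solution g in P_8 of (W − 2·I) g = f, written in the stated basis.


the image equals g(x) = (1/2)x^5 + (3/2)x^3 - x^2 + 240x + 180

write g with unknown coordinates in the stated basis and equate coefficients in (W − 2·I) g = f
solving from the highest basis element down gives g = (1/2)x^5 + (3/2)x^3 - x^2 + 240x + 180
check: W g = 480x + 360
so W g − 2·g = -x^5 - 3x^3 + 2x^2 = f ✓


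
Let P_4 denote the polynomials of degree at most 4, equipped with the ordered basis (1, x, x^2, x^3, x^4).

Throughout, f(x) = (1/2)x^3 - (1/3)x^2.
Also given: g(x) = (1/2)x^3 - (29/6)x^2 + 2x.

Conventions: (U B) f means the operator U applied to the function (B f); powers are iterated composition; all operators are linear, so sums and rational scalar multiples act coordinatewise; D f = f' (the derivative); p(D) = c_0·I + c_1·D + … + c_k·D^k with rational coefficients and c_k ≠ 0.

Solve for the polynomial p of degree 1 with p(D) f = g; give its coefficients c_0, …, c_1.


p(D) = I − 3·D, i.e. c_0 = 1, c_1 = -3

D^0 f = (1/2)x^3 - (1/3)x^2
D^1 f = (3/2)x^2 - (2/3)x
matching coefficients of g against c_0 f + c_1 Df + … from the top degree down determines the c_i
solution: c_0 = 1, c_1 = -3


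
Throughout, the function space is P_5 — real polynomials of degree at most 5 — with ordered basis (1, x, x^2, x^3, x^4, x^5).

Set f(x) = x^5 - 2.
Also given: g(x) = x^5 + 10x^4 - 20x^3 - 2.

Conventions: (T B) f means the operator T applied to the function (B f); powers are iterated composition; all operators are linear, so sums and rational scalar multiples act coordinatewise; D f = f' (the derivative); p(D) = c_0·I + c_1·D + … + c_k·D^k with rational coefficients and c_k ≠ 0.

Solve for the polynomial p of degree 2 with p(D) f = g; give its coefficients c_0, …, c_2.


c_0 = 1, c_1 = 2, c_2 = -1

D^0 f = x^5 - 2
D^1 f = 5x^4
D^2 f = 20x^3
matching coefficients of g against c_0 f + c_1 Df + … from the top degree down determines the c_i
solution: c_0 = 1, c_1 = 2, c_2 = -1


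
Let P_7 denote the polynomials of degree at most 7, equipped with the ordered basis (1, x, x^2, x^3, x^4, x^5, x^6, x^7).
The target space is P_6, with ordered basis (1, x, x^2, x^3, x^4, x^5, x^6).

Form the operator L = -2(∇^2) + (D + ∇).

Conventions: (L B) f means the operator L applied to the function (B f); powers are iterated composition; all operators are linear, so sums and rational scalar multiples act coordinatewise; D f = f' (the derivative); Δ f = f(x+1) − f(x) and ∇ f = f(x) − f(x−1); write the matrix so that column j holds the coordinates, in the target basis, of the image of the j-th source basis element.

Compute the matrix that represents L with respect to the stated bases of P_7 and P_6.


the matrix is [[0, 2, -5, 13, -29, 61, -125, 253]; [0, 0, 4, -15, 52, -145, 366, -875]; [0, 0, 0, 6, -30, 130, -435, 1281]; [0, 0, 0, 0, 8, -50, 260, -1015]; [0, 0, 0, 0, 0, 10, -75, 455]; [0, 0, 0, 0, 0, 0, 12, -105]; [0, 0, 0, 0, 0, 0, 0, 14]] (rows listed top to bottom)

image of 1: 0
image of x: 2
image of x^2: 4x - 5
image of x^3: 6x^2 - 15x + 13
image of x^4: 8x^3 - 30x^2 + 52x - 29
image of x^5: 10x^4 - 50x^3 + 130x^2 - 145x + 61
image of x^6: 12x^5 - 75x^4 + 260x^3 - 435x^2 + 366x - 125
image of x^7: 14x^6 - 105x^5 + 455x^4 - 1015x^3 + 1281x^2 - 875x + 253
each image's coordinates form column j of the matrix


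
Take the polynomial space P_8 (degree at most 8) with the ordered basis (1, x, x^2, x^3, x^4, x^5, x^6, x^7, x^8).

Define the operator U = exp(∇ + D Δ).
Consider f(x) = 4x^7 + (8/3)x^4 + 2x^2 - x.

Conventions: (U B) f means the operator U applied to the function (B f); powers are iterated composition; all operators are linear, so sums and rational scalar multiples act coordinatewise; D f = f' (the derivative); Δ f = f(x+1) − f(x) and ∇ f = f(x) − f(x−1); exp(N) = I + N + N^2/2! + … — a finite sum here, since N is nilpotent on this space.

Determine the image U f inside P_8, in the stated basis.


g(x) = 4x^7 + 28x^6 + 168x^5 + (3368/3)x^4 + (12212/3)x^3 + 10702x^2 + (57973/3)x + 46885/3

order-1 term: 28x^6 + 84x^5 + 560x^4 + (1292/3)x^3 + 520x^2 + (560/3)x + 41
order-2 term: 84x^5 + 420x^4 + 2660x^3 + 4636x^2 + 6780x + 7130/3
order-3 term: 140x^4 + 840x^3 + 4620x^2 + (25232/3)x + 7940
order-4 term: 140x^3 + 840x^2 + 3500x + 12608/3
order-5 term: 84x^2 + 420x + 980
order-6 term: 28x + 84
order-7 term: 4
the series for exp(∇ + D Δ) f terminates at order 7
exp(∇ + D Δ) f = 4x^7 + 28x^6 + 168x^5 + (3368/3)x^4 + (12212/3)x^3 + 10702x^2 + (57973/3)x + 46885/3


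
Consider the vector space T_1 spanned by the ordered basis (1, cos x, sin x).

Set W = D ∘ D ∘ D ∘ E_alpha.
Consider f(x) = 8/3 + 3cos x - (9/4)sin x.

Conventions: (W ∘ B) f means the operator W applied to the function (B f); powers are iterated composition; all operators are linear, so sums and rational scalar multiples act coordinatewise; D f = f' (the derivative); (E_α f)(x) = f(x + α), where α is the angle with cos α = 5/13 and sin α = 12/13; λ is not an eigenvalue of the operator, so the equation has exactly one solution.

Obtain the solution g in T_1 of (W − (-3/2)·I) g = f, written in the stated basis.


g(x) = 16/9 + (333/313)cos x - (687/626)sin x

write g with unknown coordinates in the stated basis and equate coefficients in (W − (-3/2)·I) g = f
solving from the highest basis element down gives g = 16/9 + (333/313)cos x - (687/626)sin x
check: W g = (879/626)cos x - (189/313)sin x
so W g − (-3/2)·g = 8/3 + 3cos x - (9/4)sin x = f ✓


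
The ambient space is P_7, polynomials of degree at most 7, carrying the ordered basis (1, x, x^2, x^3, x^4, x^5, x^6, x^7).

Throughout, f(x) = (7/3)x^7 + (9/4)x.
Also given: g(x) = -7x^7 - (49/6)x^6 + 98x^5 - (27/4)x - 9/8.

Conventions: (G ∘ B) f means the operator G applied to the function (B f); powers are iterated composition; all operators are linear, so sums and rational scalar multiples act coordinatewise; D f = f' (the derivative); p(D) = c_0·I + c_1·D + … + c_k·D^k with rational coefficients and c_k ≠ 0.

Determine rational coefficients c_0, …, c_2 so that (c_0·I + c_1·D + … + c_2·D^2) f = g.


D^0 f = (7/3)x^7 + (9/4)x
D^1 f = (49/3)x^6 + 9/4
D^2 f = 98x^5
matching coefficients of g against c_0 f + c_1 Df + … from the top degree down determines the c_i
solution: c_0 = -3, c_1 = -1/2, c_2 = 1

c_0 = -3, c_1 = -1/2, c_2 = 1


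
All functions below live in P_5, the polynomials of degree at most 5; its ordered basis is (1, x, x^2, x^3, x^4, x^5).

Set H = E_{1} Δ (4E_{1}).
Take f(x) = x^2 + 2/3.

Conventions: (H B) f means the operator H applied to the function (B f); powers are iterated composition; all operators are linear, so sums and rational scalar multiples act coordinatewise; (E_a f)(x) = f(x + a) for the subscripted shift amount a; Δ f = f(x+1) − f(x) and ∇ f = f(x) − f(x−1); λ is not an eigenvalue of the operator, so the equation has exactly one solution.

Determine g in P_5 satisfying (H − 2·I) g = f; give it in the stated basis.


the image equals g(x) = -(1/2)x^2 - 2x - 28/3

write g with unknown coordinates in the stated basis and equate coefficients in (H − 2·I) g = f
solving from the highest basis element down gives g = -(1/2)x^2 - 2x - 28/3
check: H g = -4x - 18
so H g − 2·g = x^2 + 2/3 = f ✓


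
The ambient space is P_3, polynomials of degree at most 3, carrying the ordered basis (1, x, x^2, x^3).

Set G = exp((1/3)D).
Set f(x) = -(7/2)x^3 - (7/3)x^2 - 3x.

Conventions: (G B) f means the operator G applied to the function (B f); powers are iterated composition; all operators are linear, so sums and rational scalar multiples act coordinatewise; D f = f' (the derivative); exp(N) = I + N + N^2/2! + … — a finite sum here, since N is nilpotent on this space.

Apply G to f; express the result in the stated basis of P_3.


order-1 term: -(7/2)x^2 - (14/9)x - 1
order-2 term: -(7/6)x - 7/27
order-3 term: -7/54
the series for exp((1/3)D) f terminates at order 3
exp((1/3)D) f = -(7/2)x^3 - (35/6)x^2 - (103/18)x - 25/18

the image equals g(x) = -(7/2)x^3 - (35/6)x^2 - (103/18)x - 25/18


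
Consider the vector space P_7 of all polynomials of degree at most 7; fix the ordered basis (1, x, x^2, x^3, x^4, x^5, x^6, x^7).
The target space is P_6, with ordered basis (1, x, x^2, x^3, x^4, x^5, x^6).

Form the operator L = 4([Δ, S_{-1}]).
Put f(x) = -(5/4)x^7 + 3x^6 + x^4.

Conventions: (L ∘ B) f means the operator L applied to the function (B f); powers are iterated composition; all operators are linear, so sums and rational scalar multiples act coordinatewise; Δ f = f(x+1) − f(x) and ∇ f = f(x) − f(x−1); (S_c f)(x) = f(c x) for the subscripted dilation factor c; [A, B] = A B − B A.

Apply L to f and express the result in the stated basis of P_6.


the image equals g(x) = 70x^6 + 144x^5 + 350x^4 + 512x^3 + 210x^2 + 176x + 10

S_{-1} f = (5/4)x^7 + 3x^6 + x^4
Δ S_{-1} f = (35/4)x^6 + (177/4)x^5 + (355/4)x^4 + (431/4)x^3 + (309/4)x^2 + (123/4)x + 21/4
Δ f = -(35/4)x^6 - (33/4)x^5 + (5/4)x^4 + (81/4)x^3 + (99/4)x^2 + (53/4)x + 11/4
S_{-1} Δ f = -(35/4)x^6 + (33/4)x^5 + (5/4)x^4 - (81/4)x^3 + (99/4)x^2 - (53/4)x + 11/4
[Δ, S_{-1}] f = (35/2)x^6 + 36x^5 + (175/2)x^4 + 128x^3 + (105/2)x^2 + 44x + 5/2
(4([Δ, S_{-1}])) f = 70x^6 + 144x^5 + 350x^4 + 512x^3 + 210x^2 + 176x + 10


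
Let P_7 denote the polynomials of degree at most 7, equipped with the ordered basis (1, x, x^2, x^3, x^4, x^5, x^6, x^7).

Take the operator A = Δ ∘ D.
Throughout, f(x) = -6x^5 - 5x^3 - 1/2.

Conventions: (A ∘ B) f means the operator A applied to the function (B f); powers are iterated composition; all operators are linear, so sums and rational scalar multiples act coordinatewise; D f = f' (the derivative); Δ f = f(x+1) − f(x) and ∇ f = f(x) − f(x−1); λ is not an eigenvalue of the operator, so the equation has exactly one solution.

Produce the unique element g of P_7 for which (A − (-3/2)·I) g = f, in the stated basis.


write g with unknown coordinates in the stated basis and equate coefficients in (A − (-3/2)·I) g = f
solving from the highest basis element down gives g = -4x^5 + 50x^3 + 80x^2 - (440/3)x - 581/3
check: A g = -80x^3 - 120x^2 + 220x + 290
so A g − (-3/2)·g = -6x^5 - 5x^3 - 1/2 = f ✓

the image equals g(x) = -4x^5 + 50x^3 + 80x^2 - (440/3)x - 581/3


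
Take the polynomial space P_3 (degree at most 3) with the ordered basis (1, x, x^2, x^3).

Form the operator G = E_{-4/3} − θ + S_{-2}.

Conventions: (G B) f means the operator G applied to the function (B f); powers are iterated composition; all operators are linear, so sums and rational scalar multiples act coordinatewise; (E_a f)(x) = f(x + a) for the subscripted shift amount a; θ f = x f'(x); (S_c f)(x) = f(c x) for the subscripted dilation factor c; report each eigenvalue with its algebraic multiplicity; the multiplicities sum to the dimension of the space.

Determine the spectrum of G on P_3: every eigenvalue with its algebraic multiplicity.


image of 1: 2
image of x: -2x - 4/3
image of x^2: 3x^2 - (8/3)x + 16/9
image of x^3: -10x^3 - 4x^2 + (16/3)x - 64/27
the matrix is upper triangular; its diagonal is (2, -2, 3, -10)
for a triangular matrix the eigenvalues are the diagonal entries, with algebraic multiplicity their repetition count

λ = -10 (multiplicity 1), λ = -2 (multiplicity 1), λ = 2 (multiplicity 1), λ = 3 (multiplicity 1)


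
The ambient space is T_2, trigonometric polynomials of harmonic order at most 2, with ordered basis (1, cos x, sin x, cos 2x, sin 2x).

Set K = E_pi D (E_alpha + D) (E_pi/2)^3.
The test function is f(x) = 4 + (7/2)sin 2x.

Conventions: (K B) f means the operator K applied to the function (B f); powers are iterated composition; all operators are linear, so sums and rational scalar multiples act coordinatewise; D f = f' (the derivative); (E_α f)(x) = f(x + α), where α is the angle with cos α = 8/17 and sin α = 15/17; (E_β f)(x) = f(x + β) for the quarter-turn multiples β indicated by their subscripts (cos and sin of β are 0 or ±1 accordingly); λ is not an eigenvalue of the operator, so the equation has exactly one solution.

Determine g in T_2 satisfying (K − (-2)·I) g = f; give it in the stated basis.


g(x) = 2 - (1127/17320)cos 2x + (7749/17320)sin 2x

write g with unknown coordinates in the stated basis and equate coefficients in (K − (-2)·I) g = f
solving from the highest basis element down gives g = 2 - (1127/17320)cos 2x + (7749/17320)sin 2x
check: K g = (1127/8660)cos 2x + (22561/8660)sin 2x
so K g − (-2)·g = 4 + (7/2)sin 2x = f ✓


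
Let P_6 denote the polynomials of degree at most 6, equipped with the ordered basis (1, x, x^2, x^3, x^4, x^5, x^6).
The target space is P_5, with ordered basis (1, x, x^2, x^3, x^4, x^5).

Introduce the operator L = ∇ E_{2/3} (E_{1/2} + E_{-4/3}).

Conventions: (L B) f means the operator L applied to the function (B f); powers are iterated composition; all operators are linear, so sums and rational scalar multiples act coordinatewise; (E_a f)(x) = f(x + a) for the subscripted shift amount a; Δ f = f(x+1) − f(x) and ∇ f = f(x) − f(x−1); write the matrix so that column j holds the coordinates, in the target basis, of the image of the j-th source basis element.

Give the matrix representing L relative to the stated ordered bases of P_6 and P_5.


the matrix is [[0, 2, -1, 71/12, -17/3, 19297/1296, -2033/108]; [0, 0, 4, -3, 71/3, -85/3, 19297/216]; [0, 0, 0, 6, -6, 355/6, -85]; [0, 0, 0, 0, 8, -10, 355/3]; [0, 0, 0, 0, 0, 10, -15]; [0, 0, 0, 0, 0, 0, 12]] (rows listed top to bottom)

image of 1: 0
image of x: 2
image of x^2: 4x - 1
image of x^3: 6x^2 - 3x + 71/12
image of x^4: 8x^3 - 6x^2 + (71/3)x - 17/3
image of x^5: 10x^4 - 10x^3 + (355/6)x^2 - (85/3)x + 19297/1296
image of x^6: 12x^5 - 15x^4 + (355/3)x^3 - 85x^2 + (19297/216)x - 2033/108
each image's coordinates form column j of the matrix


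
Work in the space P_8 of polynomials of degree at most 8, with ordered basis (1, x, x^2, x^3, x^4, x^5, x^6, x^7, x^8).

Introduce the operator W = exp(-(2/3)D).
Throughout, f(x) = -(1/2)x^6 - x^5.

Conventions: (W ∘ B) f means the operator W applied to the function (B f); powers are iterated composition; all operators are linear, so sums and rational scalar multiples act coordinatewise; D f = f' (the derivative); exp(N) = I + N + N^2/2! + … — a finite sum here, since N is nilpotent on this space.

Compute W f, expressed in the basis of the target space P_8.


g(x) = -(1/2)x^6 + x^5 - (40/27)x^3 + (40/27)x^2 - (16/27)x + 64/729

order-1 term: 2x^5 + (10/3)x^4
order-2 term: -(10/3)x^4 - (40/9)x^3
order-3 term: (80/27)x^3 + (80/27)x^2
order-4 term: -(40/27)x^2 - (80/81)x
order-5 term: (32/81)x + 32/243
order-6 term: -32/729
the series for exp(-(2/3)D) f terminates at order 6
exp(-(2/3)D) f = -(1/2)x^6 + x^5 - (40/27)x^3 + (40/27)x^2 - (16/27)x + 64/729


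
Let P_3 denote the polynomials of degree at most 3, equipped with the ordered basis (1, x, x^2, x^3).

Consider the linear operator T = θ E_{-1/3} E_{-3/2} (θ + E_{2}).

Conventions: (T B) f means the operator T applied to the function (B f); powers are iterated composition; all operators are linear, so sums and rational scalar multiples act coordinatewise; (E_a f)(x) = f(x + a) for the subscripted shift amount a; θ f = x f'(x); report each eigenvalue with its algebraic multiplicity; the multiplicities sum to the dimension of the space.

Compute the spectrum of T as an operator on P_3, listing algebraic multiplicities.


λ = 0 (multiplicity 1), λ = 2 (multiplicity 1), λ = 6 (multiplicity 1), λ = 12 (multiplicity 1)

image of 1: 0
image of x: 2x
image of x^2: 6x^2 - 7x
image of x^3: 12x^3 - 32x^2 + (91/3)x
the matrix is upper triangular; its diagonal is (0, 2, 6, 12)
for a triangular matrix the eigenvalues are the diagonal entries, with algebraic multiplicity their repetition count


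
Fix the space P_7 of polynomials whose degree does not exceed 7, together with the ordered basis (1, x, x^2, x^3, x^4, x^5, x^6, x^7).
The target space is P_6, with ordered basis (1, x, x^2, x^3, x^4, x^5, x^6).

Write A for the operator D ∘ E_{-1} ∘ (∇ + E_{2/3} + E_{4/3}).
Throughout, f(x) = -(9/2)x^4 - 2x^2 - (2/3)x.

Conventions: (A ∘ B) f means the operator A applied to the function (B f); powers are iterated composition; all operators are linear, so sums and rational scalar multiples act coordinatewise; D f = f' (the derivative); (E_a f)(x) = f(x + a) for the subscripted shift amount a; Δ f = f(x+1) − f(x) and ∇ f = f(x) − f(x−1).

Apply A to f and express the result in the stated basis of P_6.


∇ f = -18x^3 + 27x^2 - 22x + 35/6
E_{2/3} f = -(9/2)x^4 - 12x^3 - 14x^2 - (26/3)x - 20/9
E_{4/3} f = -(9/2)x^4 - 24x^3 - 50x^2 - (146/3)x - 56/3
(∇ + E_{2/3} + E_{4/3}) f = -9x^4 - 54x^3 - 37x^2 - (238/3)x - 271/18
E_{-1} (∇ + E_{2/3} + E_{4/3}) f = -9x^4 - 18x^3 + 71x^2 - (394/3)x + 1301/18
D E_{-1} (∇ + E_{2/3} + E_{4/3}) f = -36x^3 - 54x^2 + 142x - 394/3

g(x) = -36x^3 - 54x^2 + 142x - 394/3


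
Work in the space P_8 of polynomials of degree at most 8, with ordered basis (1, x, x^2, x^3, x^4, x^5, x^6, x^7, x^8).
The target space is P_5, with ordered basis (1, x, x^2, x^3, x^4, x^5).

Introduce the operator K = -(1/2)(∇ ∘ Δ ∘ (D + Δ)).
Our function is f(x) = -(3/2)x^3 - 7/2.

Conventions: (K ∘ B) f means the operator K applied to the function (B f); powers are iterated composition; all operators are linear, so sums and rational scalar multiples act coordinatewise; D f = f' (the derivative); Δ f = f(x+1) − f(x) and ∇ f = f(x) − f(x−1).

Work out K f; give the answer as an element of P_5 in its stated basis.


D f = -(9/2)x^2
Δ f = -(9/2)x^2 - (9/2)x - 3/2
(D + Δ) f = -9x^2 - (9/2)x - 3/2
Δ (D + Δ) f = -18x - 27/2
∇ Δ (D + Δ) f = -18
(-(1/2)(∇ ∘ Δ ∘ (D + Δ))) f = 9

the image equals g(x) = 9


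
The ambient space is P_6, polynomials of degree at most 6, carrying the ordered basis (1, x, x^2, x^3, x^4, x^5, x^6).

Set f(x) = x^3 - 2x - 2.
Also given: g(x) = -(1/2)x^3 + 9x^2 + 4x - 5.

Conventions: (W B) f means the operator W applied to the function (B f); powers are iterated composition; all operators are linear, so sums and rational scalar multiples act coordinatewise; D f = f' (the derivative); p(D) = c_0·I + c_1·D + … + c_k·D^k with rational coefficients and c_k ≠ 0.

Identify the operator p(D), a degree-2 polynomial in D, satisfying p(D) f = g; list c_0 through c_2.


D^0 f = x^3 - 2x - 2
D^1 f = 3x^2 - 2
D^2 f = 6x
matching coefficients of g against c_0 f + c_1 Df + … from the top degree down determines the c_i
solution: c_0 = -1/2, c_1 = 3, c_2 = 1/2

p(D) = -(1/2)·I + 3·D + (1/2)·D^2, i.e. c_0 = -1/2, c_1 = 3, c_2 = 1/2


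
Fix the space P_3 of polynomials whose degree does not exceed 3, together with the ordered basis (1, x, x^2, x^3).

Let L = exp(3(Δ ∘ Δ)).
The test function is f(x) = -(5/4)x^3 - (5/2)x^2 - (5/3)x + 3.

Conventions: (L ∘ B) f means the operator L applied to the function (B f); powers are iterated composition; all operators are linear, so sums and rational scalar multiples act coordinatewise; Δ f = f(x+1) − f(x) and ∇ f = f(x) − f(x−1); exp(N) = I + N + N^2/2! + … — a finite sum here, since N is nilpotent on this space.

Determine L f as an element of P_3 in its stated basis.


g(x) = -(5/4)x^3 - (5/2)x^2 - (145/6)x - 69/2

order-1 term: -(45/2)x - 75/2
the series for exp(3(Δ ∘ Δ)) f terminates at order 1
exp(3(Δ ∘ Δ)) f = -(5/4)x^3 - (5/2)x^2 - (145/6)x - 69/2


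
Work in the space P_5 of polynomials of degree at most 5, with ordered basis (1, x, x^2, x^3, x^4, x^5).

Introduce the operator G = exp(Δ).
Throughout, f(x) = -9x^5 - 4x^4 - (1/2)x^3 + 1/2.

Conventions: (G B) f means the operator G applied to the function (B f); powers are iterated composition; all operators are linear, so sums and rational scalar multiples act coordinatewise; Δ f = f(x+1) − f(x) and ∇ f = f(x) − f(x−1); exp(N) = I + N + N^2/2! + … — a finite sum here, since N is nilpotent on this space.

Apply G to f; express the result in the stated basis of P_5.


order-1 term: -45x^4 - 106x^3 - (231/2)x^2 - (125/2)x - 27/2
order-2 term: -90x^3 - 294x^2 - (729/2)x - 329/2
order-3 term: -90x^2 - 286x - 499/2
order-4 term: -45x - 94
order-5 term: -9
the series for exp(Δ) f terminates at order 5
exp(Δ) f = -9x^5 - 49x^4 - (393/2)x^3 - (999/2)x^2 - 758x - 530

the image equals g(x) = -9x^5 - 49x^4 - (393/2)x^3 - (999/2)x^2 - 758x - 530


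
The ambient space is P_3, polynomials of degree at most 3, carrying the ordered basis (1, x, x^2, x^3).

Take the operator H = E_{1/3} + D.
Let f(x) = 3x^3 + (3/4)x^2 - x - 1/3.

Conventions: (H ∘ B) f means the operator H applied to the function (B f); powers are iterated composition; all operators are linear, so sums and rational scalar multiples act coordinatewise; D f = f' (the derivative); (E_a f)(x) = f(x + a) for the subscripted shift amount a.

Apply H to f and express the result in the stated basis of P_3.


the result is g(x) = 3x^3 + (51/4)x^2 + 2x - 53/36

E_{1/3} f = 3x^3 + (15/4)x^2 + (1/2)x - 17/36
D f = 9x^2 + (3/2)x - 1
(E_{1/3} + D) f = 3x^3 + (51/4)x^2 + 2x - 53/36


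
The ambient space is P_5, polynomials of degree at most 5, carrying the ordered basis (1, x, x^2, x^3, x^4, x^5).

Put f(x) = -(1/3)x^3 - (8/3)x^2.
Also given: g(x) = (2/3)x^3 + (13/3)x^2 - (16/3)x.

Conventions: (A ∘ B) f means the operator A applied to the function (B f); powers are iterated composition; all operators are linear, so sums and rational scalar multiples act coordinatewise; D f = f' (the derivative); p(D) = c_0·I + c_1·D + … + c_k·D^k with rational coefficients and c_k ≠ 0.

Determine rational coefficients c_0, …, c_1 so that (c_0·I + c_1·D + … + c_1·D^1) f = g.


D^0 f = -(1/3)x^3 - (8/3)x^2
D^1 f = -x^2 - (16/3)x
matching coefficients of g against c_0 f + c_1 Df + … from the top degree down determines the c_i
solution: c_0 = -2, c_1 = 1

p(D) = -2·I + D, i.e. c_0 = -2, c_1 = 1


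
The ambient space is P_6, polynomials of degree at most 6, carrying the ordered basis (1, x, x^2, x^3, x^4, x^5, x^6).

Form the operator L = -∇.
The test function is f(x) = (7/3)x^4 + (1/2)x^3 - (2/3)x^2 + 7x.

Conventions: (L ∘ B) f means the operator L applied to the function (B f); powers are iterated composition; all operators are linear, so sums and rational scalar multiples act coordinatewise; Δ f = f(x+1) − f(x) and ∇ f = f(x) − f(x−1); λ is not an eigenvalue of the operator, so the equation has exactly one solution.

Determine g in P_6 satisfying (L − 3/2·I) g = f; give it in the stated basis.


g(x) = -(14/9)x^4 + (103/27)x^3 - (362/27)x^2 + (2024/81)x - 7090/243

write g with unknown coordinates in the stated basis and equate coefficients in (L − 3/2·I) g = f
solving from the highest basis element down gives g = -(14/9)x^4 + (103/27)x^3 - (362/27)x^2 + (2024/81)x - 7090/243
check: L g = (56/9)x^3 - (187/9)x^2 + (1201/27)x - 3545/81
so L g − 3/2·g = (7/3)x^4 + (1/2)x^3 - (2/3)x^2 + 7x = f ✓


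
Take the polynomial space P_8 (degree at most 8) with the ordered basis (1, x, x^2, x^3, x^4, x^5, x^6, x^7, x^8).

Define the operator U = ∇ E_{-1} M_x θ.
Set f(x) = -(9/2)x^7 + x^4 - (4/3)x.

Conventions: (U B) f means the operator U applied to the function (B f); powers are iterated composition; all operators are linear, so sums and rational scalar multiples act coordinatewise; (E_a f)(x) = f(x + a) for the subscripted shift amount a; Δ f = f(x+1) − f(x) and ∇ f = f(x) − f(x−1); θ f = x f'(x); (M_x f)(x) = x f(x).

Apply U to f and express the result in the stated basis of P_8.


θ f = -(63/2)x^7 + 4x^4 - (4/3)x
M_x θ f = -(63/2)x^8 + 4x^5 - (4/3)x^2
E_{-1} M_x θ f = -(63/2)x^8 + 252x^7 - 882x^6 + 1768x^5 - 2225x^4 + 1804x^3 - (2770/3)x^2 + (824/3)x - 221/6
∇ (E_{-1} M_x θ) f = -252x^7 + 2646x^6 - 12348x^5 + 33095x^4 - 54804x^3 + 55846x^2 - (96920/3)x + 16321/2

the result is g(x) = -252x^7 + 2646x^6 - 12348x^5 + 33095x^4 - 54804x^3 + 55846x^2 - (96920/3)x + 16321/2


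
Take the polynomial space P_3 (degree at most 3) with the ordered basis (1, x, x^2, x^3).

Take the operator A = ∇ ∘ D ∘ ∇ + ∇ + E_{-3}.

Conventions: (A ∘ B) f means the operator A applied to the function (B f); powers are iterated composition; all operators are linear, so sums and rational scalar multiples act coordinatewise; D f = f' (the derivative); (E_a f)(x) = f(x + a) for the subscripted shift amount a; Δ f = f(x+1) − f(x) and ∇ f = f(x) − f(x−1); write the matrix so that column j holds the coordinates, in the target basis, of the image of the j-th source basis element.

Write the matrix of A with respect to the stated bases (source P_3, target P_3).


image of 1: 1
image of x: x - 2
image of x^2: x^2 - 4x + 8
image of x^3: x^3 - 6x^2 + 24x - 20
each image's coordinates form column j of the matrix

the matrix is [[1, -2, 8, -20]; [0, 1, -4, 24]; [0, 0, 1, -6]; [0, 0, 0, 1]] (rows listed top to bottom)


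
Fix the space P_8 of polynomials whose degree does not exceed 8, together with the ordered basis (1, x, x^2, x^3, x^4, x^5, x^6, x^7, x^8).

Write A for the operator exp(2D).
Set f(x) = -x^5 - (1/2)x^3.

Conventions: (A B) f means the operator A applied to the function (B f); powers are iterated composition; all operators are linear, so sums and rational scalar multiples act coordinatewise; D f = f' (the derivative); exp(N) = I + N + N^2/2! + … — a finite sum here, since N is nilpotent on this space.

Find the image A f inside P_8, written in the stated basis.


order-1 term: -10x^4 - 3x^2
order-2 term: -40x^3 - 6x
order-3 term: -80x^2 - 4
order-4 term: -80x
order-5 term: -32
the series for exp(2D) f terminates at order 5
exp(2D) f = -x^5 - 10x^4 - (81/2)x^3 - 83x^2 - 86x - 36

the image equals g(x) = -x^5 - 10x^4 - (81/2)x^3 - 83x^2 - 86x - 36


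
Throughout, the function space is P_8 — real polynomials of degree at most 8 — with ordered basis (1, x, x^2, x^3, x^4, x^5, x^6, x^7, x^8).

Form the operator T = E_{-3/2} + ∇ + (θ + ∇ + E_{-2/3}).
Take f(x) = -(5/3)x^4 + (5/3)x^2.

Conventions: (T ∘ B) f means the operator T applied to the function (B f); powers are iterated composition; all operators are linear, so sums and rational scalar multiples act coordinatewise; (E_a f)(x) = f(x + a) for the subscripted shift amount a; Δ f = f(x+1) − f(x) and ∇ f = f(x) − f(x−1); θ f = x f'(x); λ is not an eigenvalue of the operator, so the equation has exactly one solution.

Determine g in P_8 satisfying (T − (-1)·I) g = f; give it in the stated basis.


g(x) = -(5/21)x^4 - (5/189)x^3 + (100/189)x^2 - (3085/9072)x + 50275/489888

write g with unknown coordinates in the stated basis and equate coefficients in (T − (-1)·I) g = f
solving from the highest basis element down gives g = -(5/21)x^4 - (5/189)x^3 + (100/189)x^2 - (3085/9072)x + 50275/489888
check: T g = -(10/7)x^4 + (5/189)x^3 + (215/189)x^2 + (3085/9072)x - 50275/489888
so T g − (-1)·g = -(5/3)x^4 + (5/3)x^2 = f ✓


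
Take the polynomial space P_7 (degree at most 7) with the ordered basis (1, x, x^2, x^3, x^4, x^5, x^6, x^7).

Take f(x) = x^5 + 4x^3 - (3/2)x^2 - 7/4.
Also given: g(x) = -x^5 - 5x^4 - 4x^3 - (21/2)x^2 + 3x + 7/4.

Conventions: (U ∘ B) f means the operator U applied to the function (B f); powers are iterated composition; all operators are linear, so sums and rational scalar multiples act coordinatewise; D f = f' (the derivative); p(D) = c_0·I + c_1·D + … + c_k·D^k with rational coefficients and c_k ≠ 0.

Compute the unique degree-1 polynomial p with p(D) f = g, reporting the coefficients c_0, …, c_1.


p(D) = -I − D, i.e. c_0 = -1, c_1 = -1

D^0 f = x^5 + 4x^3 - (3/2)x^2 - 7/4
D^1 f = 5x^4 + 12x^2 - 3x
matching coefficients of g against c_0 f + c_1 Df + … from the top degree down determines the c_i
solution: c_0 = -1, c_1 = -1


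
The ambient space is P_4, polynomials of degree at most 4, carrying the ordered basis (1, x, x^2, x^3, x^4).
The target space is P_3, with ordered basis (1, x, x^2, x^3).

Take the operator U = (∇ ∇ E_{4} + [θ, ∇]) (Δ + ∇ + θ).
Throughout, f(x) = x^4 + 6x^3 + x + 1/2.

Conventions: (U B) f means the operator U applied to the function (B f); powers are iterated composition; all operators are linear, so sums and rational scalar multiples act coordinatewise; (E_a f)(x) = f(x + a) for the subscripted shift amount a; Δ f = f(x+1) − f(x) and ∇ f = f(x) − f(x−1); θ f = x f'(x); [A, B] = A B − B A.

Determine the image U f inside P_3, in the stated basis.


Δ f = 4x^3 + 24x^2 + 22x + 8
∇ f = 4x^3 + 12x^2 - 14x + 6
θ f = 4x^4 + 18x^3 + x
(Δ + ∇ + θ) f = 4x^4 + 26x^3 + 36x^2 + 9x + 14
E_{4} (Δ + ∇ + θ) f = 4x^4 + 90x^3 + 732x^2 + 2569x + 3314
∇ E_{4} (Δ + ∇ + θ) f = 16x^3 + 246x^2 + 1210x + 1923
∇ ∇ E_{4} (Δ + ∇ + θ) f = 48x^2 + 444x + 980
∇ (Δ + ∇ + θ) f = 16x^3 + 54x^2 + 10x - 5
θ ∇ (Δ + ∇ + θ) f = 48x^3 + 108x^2 + 10x
θ (Δ + ∇ + θ) f = 16x^4 + 78x^3 + 72x^2 + 9x
∇ θ (Δ + ∇ + θ) f = 64x^3 + 138x^2 - 26x - 1
[θ, ∇] (Δ + ∇ + θ) f = -16x^3 - 30x^2 + 36x + 1
(∇ ∇ E_{4} + [θ, ∇]) (Δ + ∇ + θ) f = -16x^3 + 18x^2 + 480x + 981

g(x) = -16x^3 + 18x^2 + 480x + 981


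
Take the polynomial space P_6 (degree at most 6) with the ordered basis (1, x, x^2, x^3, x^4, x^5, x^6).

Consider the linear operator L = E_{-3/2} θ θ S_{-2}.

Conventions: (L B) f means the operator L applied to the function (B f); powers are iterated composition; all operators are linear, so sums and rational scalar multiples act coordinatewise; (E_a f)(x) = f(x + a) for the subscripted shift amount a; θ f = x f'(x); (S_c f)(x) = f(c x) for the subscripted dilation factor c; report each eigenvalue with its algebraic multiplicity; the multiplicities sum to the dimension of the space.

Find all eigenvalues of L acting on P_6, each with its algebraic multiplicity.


image of 1: 0
image of x: -2x + 3
image of x^2: 16x^2 - 48x + 36
image of x^3: -72x^3 + 324x^2 - 486x + 243
image of x^4: 256x^4 - 1536x^3 + 3456x^2 - 3456x + 1296
image of x^5: -800x^5 + 6000x^4 - 18000x^3 + 27000x^2 - 20250x + 6075
image of x^6: 2304x^6 - 20736x^5 + 77760x^4 - 155520x^3 + 174960x^2 - 104976x + 26244
the matrix is upper triangular; its diagonal is (0, -2, 16, -72, 256, -800, 2304)
for a triangular matrix the eigenvalues are the diagonal entries, with algebraic multiplicity their repetition count

λ = -800 (multiplicity 1), λ = -72 (multiplicity 1), λ = -2 (multiplicity 1), λ = 0 (multiplicity 1), λ = 16 (multiplicity 1), λ = 256 (multiplicity 1), λ = 2304 (multiplicity 1)


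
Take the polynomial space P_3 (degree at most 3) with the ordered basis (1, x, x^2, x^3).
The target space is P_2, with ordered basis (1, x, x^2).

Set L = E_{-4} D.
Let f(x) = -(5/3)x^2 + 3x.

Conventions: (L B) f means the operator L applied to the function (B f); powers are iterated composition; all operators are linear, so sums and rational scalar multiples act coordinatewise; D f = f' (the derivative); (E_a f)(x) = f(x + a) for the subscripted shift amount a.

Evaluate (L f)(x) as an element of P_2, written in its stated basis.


g(x) = -(10/3)x + 49/3

D f = -(10/3)x + 3
E_{-4} D f = -(10/3)x + 49/3


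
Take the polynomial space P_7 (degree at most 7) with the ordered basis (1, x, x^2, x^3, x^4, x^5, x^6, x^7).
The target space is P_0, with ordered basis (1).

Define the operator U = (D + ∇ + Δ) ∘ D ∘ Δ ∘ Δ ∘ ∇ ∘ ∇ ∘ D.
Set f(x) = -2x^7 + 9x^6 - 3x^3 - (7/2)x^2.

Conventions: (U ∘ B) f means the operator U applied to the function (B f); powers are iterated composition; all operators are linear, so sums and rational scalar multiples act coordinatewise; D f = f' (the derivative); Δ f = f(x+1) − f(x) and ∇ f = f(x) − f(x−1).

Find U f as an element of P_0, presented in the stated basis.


D f = -14x^6 + 54x^5 - 9x^2 - 7x
∇ D f = -84x^5 + 480x^4 - 820x^3 + 750x^2 - 372x + 70
∇ (∇ ∘ D) f = -420x^4 + 2760x^3 - 6180x^2 + 6300x - 2506
Δ ∇ (∇ ∘ D) f = -1680x^3 + 5760x^2 - 5760x + 2460
Δ (Δ ∘ ∇) (∇ ∘ D) f = -5040x^2 + 6480x - 1680
D Δ (Δ ∘ ∇) (∇ ∘ D) f = -10080x + 6480
D (D ∘ Δ) (Δ ∘ ∇) (∇ ∘ D) f = -10080
∇ (D ∘ Δ) (Δ ∘ ∇) (∇ ∘ D) f = -10080
Δ (D ∘ Δ) (Δ ∘ ∇) (∇ ∘ D) f = -10080
(D + ∇ + Δ) (D ∘ Δ) (Δ ∘ ∇) (∇ ∘ D) f = -30240

the result is g(x) = -30240


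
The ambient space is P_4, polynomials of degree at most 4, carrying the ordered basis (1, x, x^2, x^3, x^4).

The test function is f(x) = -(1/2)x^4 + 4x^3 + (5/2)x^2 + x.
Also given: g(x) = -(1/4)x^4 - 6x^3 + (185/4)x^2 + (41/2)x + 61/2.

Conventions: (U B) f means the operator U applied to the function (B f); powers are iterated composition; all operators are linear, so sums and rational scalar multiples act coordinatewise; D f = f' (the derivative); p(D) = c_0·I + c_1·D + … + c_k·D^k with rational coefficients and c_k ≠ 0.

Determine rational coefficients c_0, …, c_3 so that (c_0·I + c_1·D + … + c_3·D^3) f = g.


D^0 f = -(1/2)x^4 + 4x^3 + (5/2)x^2 + x
D^1 f = -2x^3 + 12x^2 + 5x + 1
D^2 f = -6x^2 + 24x + 5
D^3 f = -12x + 24
matching coefficients of g against c_0 f + c_1 Df + … from the top degree down determines the c_i
solution: c_0 = 1/2, c_1 = 4, c_2 = 1/2, c_3 = 1

c_0 = 1/2, c_1 = 4, c_2 = 1/2, c_3 = 1


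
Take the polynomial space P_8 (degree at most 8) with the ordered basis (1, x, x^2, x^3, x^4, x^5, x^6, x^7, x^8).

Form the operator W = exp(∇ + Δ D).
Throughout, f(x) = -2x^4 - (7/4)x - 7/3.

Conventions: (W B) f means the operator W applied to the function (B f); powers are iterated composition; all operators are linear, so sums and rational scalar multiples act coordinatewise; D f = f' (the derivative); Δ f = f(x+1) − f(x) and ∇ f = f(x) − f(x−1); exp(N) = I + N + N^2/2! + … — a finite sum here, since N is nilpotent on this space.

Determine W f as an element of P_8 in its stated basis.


order-1 term: -8x^3 - 12x^2 - 32x - 31/4
order-2 term: -12x^2 - 24x - 38
order-3 term: -8x - 12
order-4 term: -2
the series for exp(∇ + Δ D) f terminates at order 4
exp(∇ + Δ D) f = -2x^4 - 8x^3 - 24x^2 - (263/4)x - 745/12

g(x) = -2x^4 - 8x^3 - 24x^2 - (263/4)x - 745/12


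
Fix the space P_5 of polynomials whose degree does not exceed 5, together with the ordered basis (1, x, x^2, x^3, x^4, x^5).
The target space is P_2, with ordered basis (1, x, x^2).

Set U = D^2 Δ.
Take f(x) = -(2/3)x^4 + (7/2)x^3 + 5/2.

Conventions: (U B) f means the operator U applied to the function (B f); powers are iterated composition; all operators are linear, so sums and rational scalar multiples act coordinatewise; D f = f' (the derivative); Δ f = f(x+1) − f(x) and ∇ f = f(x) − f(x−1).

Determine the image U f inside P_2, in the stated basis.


Δ f = -(8/3)x^3 + (13/2)x^2 + (47/6)x + 17/6
D Δ f = -8x^2 + 13x + 47/6
D D Δ f = -16x + 13

g(x) = -16x + 13


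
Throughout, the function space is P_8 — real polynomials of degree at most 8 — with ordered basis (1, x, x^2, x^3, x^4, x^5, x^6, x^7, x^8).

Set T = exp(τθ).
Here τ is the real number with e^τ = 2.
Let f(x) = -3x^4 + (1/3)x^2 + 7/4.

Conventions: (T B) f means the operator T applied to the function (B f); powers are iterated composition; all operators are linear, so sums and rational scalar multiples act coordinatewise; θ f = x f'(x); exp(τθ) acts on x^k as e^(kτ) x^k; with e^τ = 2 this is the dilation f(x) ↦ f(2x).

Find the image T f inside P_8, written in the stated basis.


the result is g(x) = -48x^4 + (4/3)x^2 + 7/4

exp(τθ) x^k = e^(kτ) x^k; with e^τ = 2 this sends x^k to 2^k x^k
x^2 ↦ 4 x^2
x^4 ↦ 16 x^4
applying this coordinatewise to f: exp(τθ) f = -48x^4 + (4/3)x^2 + 7/4


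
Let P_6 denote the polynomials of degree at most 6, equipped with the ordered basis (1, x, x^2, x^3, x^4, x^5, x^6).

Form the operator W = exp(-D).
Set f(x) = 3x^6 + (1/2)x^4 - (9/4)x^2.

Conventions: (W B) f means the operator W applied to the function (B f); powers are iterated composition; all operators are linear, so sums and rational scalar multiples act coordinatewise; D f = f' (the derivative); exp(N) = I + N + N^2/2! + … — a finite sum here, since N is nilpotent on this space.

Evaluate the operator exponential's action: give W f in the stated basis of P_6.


g(x) = 3x^6 - 18x^5 + (91/2)x^4 - 62x^3 + (183/4)x^2 - (31/2)x + 5/4

order-1 term: -18x^5 - 2x^3 + (9/2)x
order-2 term: 45x^4 + 3x^2 - 9/4
order-3 term: -60x^3 - 2x
order-4 term: 45x^2 + 1/2
order-5 term: -18x
order-6 term: 3
the series for exp(-D) f terminates at order 6
exp(-D) f = 3x^6 - 18x^5 + (91/2)x^4 - 62x^3 + (183/4)x^2 - (31/2)x + 5/4


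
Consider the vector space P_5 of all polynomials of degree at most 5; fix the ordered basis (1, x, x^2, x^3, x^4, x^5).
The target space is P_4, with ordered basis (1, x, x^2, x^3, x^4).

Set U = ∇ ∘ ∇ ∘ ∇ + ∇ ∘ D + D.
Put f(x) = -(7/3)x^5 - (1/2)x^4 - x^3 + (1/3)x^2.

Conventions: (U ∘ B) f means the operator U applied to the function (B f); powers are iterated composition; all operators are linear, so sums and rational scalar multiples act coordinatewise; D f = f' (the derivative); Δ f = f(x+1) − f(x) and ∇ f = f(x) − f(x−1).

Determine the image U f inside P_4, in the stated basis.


the result is g(x) = -(35/3)x^4 - (146/3)x^3 - 79x^2 + 362x - 974/3

∇ f = -(35/3)x^4 + (64/3)x^3 - (70/3)x^2 + (40/3)x - 19/6
∇ ∇ f = -(140/3)x^3 + 134x^2 - (472/3)x + 209/3
∇ ∇ ∇ f = -140x^2 + 408x - 338
D f = -(35/3)x^4 - 2x^3 - 3x^2 + (2/3)x
∇ D f = -(140/3)x^3 + 64x^2 - (140/3)x + 40/3
D f = -(35/3)x^4 - 2x^3 - 3x^2 + (2/3)x
(∇ ∘ ∇ ∘ ∇ + ∇ ∘ D + D) f = -(35/3)x^4 - (146/3)x^3 - 79x^2 + 362x - 974/3


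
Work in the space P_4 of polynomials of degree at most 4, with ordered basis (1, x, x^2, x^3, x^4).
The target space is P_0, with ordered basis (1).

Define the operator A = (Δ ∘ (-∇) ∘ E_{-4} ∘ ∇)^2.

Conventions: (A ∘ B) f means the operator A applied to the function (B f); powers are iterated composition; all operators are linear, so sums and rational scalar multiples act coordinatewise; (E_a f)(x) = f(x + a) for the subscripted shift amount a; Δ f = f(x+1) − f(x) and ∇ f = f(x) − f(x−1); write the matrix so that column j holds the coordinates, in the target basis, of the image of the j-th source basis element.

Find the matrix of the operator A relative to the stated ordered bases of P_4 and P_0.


the matrix is [[0, 0, 0, 0, 0]] (rows listed top to bottom)

image of 1: 0
image of x: 0
image of x^2: 0
image of x^3: 0
image of x^4: 0
each image's coordinates form column j of the matrix


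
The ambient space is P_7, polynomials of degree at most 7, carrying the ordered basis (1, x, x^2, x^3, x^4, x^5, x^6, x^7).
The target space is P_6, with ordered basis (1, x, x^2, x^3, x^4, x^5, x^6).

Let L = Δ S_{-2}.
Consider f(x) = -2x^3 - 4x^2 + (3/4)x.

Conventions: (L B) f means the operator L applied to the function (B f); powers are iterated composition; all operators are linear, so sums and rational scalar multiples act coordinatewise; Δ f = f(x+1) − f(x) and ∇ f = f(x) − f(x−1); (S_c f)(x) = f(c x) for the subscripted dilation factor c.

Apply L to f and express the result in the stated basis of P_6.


S_{-2} f = 16x^3 - 16x^2 - (3/2)x
Δ S_{-2} f = 48x^2 + 16x - 3/2

the image equals g(x) = 48x^2 + 16x - 3/2


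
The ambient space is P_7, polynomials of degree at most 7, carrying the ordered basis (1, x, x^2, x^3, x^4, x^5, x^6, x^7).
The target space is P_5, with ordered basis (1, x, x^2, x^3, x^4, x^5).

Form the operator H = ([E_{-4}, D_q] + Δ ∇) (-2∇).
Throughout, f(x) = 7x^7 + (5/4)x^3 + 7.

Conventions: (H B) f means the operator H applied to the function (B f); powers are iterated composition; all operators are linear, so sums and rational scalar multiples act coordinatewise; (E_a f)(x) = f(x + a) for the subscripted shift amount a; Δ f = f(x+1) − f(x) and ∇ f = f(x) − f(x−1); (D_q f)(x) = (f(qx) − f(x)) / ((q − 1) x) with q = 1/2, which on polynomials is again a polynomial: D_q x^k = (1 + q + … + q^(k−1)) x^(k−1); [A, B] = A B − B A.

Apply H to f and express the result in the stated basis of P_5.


the result is g(x) = -(14553/4)x^4 + 21021x^3 - 135191x^2 + 488236x - 713862

∇ f = 49x^6 - 147x^5 + 245x^4 - 245x^3 + (603/4)x^2 - (211/4)x + 33/4
(-2∇) f = -98x^6 + 294x^5 - 490x^4 + 490x^3 - (603/2)x^2 + (211/2)x - 33/2
D_q (-2∇) f = -(3087/16)x^5 + (4557/8)x^4 - (3675/4)x^3 + (1715/2)x^2 - (1809/4)x + 211/2
E_{-4} D_q (-2∇) f = -(3087/16)x^5 + (35427/8)x^4 - (163611/4)x^3 + (380093/2)x^2 - (1776785/4)x + 835653/2
E_{-4} (-2∇) f = -98x^6 + 2646x^5 - 29890x^4 + 180810x^3 - (1235403/2)x^2 + (2259819/2)x - 1729053/2
D_q E_{-4} (-2∇) f = -(3087/16)x^5 + (41013/8)x^4 - (224175/4)x^3 + (632835/2)x^2 - (3706209/4)x + 2259819/2
[E_{-4}, D_q] (-2∇) f = -(2793/4)x^4 + 15141x^3 - 126371x^2 + 482356x - 712083
∇ (-2∇) f = -588x^5 + 2940x^4 - 6860x^3 + 8820x^2 - 6091x + 1779
Δ ∇ (-2∇) f = -2940x^4 + 5880x^3 - 8820x^2 + 5880x - 1779
([E_{-4}, D_q] + Δ ∇) (-2∇) f = -(14553/4)x^4 + 21021x^3 - 135191x^2 + 488236x - 713862
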